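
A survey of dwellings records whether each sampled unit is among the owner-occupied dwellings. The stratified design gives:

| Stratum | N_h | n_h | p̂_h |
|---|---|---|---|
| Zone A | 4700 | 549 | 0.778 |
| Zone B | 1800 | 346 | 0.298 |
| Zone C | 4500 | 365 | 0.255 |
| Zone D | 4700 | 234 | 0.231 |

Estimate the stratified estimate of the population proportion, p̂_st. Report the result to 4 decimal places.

N = 15700; stratum weights W_h = N_h/N.
p̂_st = Σ W_h p̂_h = (4700·0.778 + 1800·0.298 + 4500·0.255 + 4700·0.231)/15700 = 0.40931

p̂_st ≈ 0.4093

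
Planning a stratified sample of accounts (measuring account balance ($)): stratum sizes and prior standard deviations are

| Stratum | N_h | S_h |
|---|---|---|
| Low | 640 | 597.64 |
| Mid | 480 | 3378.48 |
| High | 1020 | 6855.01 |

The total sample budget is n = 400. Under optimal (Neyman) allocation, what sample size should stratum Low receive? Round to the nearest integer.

17

Neyman allocation: n_h = n · N_h S_h / Σ N_i S_i, with n = 400.
  stratum Low: N_h·S_h = 640·597.64 = 382489.60
  stratum Mid: N_h·S_h = 480·3378.48 = 1621670.40
  stratum High: N_h·S_h = 1020·6855.01 = 6992110.20
Σ N_h S_h = 8996270.20
n for stratum Low = 400·382489.60/8996270.20 = 17.007 → 17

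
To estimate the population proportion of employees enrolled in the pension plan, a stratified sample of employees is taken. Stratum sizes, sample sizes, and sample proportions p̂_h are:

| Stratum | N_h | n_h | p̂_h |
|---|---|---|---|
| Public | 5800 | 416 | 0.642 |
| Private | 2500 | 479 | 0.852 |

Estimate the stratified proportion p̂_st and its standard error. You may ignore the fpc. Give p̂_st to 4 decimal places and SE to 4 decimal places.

p̂_st ≈ 0.7053, SE ≈ 0.0172

N = 8300; stratum weights W_h = N_h/N.
p̂_st = Σ W_h p̂_h = (5800·0.642 + 2500·0.852)/8300 = 0.70525
V̂(p̂_st) = Σ W_h² p̂_h(1−p̂_h)/(n_h−1):
  stratum Public: (5800/8300)²·0.642·0.358/415 = 0.000270439
  stratum Private: (2500/8300)²·0.852·0.148/478 = 2.3933e-05
V̂(p̂_st) = 0.000294372; SE = √V̂ = 0.0171573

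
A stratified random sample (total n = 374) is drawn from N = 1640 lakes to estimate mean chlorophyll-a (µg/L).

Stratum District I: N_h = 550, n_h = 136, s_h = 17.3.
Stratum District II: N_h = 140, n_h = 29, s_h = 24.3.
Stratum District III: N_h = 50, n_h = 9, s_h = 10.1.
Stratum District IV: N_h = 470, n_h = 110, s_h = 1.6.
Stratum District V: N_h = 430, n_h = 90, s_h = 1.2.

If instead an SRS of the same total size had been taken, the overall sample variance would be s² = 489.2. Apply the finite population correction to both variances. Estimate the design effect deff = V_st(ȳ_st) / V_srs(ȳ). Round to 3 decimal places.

deff ≈ 0.312

V̂(ȳ_st) = Σ W_h² (1 − n_h/N_h) s_h²/n_h, with W_h = N_h/N and N = 1640:
  stratum District I: (550/1640)²·(1 − 136/550)·17.3²/136 = 0.186307
  stratum District II: (140/1640)²·(1 − 29/140)·24.3²/29 = 0.117646
  stratum District III: (50/1640)²·(1 − 9/50)·10.1²/9 = 0.00863906
  stratum District IV: (470/1640)²·(1 − 110/470)·1.6²/110 = 0.00146406
  stratum District V: (430/1640)²·(1 − 90/430)·1.2²/90 = 0.00086972
V_st = 0.314926
V_srs = (1 − 374/1640)·489.2/374 = 1.00973
deff = V_st / V_srs = 0.314926/1.00973 = 0.3119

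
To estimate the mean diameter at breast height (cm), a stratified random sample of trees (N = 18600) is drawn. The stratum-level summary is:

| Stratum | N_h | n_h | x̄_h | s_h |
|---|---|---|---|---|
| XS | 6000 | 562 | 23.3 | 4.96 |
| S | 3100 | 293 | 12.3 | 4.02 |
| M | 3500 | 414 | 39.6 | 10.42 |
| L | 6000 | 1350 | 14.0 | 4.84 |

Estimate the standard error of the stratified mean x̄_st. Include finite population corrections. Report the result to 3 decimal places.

SE(x̄_st) ≈ 0.123

V̂(x̄_st) = Σ W_h² (1 − n_h/N_h) s_h²/n_h, with W_h = N_h/N and N = 18600:
  stratum XS: (6000/18600)²·(1 − 562/6000)·4.96²/562 = 0.00412849
  stratum S: (3100/18600)²·(1 − 293/3100)·4.02²/293 = 0.00138728
  stratum M: (3500/18600)²·(1 − 414/3500)·10.42²/414 = 0.00818791
  stratum L: (6000/18600)²·(1 − 1350/6000)·4.84²/1350 = 0.00139938
V̂(x̄_st) = 0.0151031
SE(x̄_st) = √0.0151031 = 0.122895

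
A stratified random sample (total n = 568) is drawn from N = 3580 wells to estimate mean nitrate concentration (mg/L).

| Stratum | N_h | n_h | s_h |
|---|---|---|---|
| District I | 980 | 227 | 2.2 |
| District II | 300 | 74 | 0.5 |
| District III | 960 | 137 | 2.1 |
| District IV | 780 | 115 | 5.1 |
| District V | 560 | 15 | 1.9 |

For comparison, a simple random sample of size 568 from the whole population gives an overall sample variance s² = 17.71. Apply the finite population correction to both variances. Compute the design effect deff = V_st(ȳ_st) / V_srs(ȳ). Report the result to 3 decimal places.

V̂(ȳ_st) = Σ W_h² (1 − n_h/N_h) s_h²/n_h, with W_h = N_h/N and N = 3580:
  stratum District I: (980/3580)²·(1 − 227/980)·2.2²/227 = 0.00122765
  stratum District II: (300/3580)²·(1 − 74/300)·0.5²/74 = 1.78719e-05
  stratum District III: (960/3580)²·(1 − 137/960)·2.1²/137 = 0.00198437
  stratum District IV: (780/3580)²·(1 − 115/780)·5.1²/115 = 0.00915362
  stratum District V: (560/3580)²·(1 − 15/560)·1.9²/15 = 0.00573105
V_st = 0.0181146
V_srs = (1 − 568/3580)·17.71/568 = 0.0262327
deff = V_st / V_srs = 0.0181146/0.0262327 = 0.6905

deff ≈ 0.691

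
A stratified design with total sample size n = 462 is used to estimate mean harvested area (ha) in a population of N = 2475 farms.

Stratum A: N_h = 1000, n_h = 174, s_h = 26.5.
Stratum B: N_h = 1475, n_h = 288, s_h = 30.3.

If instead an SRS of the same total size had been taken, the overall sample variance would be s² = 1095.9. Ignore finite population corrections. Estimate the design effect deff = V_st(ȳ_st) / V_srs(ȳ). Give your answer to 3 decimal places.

deff ≈ 0.755

V̂(ȳ_st) = Σ W_h² s_h²/n_h, with W_h = N_h/N and N = 2475:
  stratum A: (1000/2475)²·26.5²/174 = 0.658858
  stratum B: (1475/2475)²·30.3²/288 = 1.13221
V_st = 1.79107
V_srs = s²/n = 1095.9/462 = 2.37208
deff = V_st / V_srs = 1.79107/2.37208 = 0.7551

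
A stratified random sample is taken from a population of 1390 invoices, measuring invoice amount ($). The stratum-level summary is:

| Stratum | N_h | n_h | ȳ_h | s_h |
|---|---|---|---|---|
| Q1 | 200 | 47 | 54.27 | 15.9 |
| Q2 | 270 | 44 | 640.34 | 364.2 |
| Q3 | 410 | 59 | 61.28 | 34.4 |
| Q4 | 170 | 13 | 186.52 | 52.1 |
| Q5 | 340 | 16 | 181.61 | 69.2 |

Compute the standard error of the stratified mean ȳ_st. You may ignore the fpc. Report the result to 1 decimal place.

SE(ȳ_st) ≈ 11.7

V̂(ȳ_st) = Σ W_h² s_h²/n_h, with W_h = N_h/N and N = 1390:
  stratum Q1: (200/1390)²·15.9²/47 = 0.111359
  stratum Q2: (270/1390)²·364.2²/44 = 113.743
  stratum Q3: (410/1390)²·34.4²/59 = 1.74503
  stratum Q4: (170/1390)²·52.1²/13 = 3.1232
  stratum Q5: (340/1390)²·69.2²/16 = 17.9069
V̂(ȳ_st) = 136.63
SE(ȳ_st) = √136.63 = 11.6889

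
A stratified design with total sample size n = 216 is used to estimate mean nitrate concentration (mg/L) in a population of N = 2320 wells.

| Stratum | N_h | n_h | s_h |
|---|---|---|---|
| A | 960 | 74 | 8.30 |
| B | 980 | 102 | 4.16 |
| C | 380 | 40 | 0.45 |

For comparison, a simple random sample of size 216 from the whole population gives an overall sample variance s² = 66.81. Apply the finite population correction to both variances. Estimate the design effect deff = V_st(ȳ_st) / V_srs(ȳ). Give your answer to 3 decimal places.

V̂(ȳ_st) = Σ W_h² (1 − n_h/N_h) s_h²/n_h, with W_h = N_h/N and N = 2320:
  stratum A: (960/2320)²·(1 − 74/960)·8.30²/74 = 0.147114
  stratum B: (980/2320)²·(1 − 102/980)·4.16²/102 = 0.0271226
  stratum C: (380/2320)²·(1 − 40/380)·0.45²/40 = 0.000121521
V_st = 0.174358
V_srs = (1 − 216/2320)·66.81/216 = 0.280508
deff = V_st / V_srs = 0.174358/0.280508 = 0.6216

deff ≈ 0.622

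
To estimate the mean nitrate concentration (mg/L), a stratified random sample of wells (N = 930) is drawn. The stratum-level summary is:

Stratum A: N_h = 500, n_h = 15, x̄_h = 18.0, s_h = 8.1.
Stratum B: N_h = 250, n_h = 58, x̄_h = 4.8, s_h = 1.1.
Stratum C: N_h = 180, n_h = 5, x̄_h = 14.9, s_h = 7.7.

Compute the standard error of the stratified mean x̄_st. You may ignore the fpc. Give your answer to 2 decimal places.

V̂(x̄_st) = Σ W_h² s_h²/n_h, with W_h = N_h/N and N = 930:
  stratum A: (500/930)²·8.1²/15 = 1.26431
  stratum B: (250/930)²·1.1²/58 = 0.00150755
  stratum C: (180/930)²·7.7²/5 = 0.444212
V̂(x̄_st) = 1.71003
SE(x̄_st) = √1.71003 = 1.30768

SE(x̄_st) ≈ 1.31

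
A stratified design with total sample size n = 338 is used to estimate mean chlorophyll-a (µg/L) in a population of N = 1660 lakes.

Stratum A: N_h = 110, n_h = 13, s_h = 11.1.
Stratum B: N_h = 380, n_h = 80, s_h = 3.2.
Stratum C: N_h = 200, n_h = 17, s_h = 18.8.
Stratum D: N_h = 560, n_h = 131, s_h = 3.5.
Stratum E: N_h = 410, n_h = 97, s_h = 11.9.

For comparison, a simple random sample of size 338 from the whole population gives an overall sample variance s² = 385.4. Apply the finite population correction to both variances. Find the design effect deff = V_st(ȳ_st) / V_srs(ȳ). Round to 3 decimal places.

V̂(ȳ_st) = Σ W_h² (1 − n_h/N_h) s_h²/n_h, with W_h = N_h/N and N = 1660:
  stratum A: (110/1660)²·(1 − 13/110)·11.1²/13 = 0.0366987
  stratum B: (380/1660)²·(1 − 80/380)·3.2²/80 = 0.0052954
  stratum C: (200/1660)²·(1 − 17/200)·18.8²/17 = 0.276142
  stratum D: (560/1660)²·(1 − 131/560)·3.5²/131 = 0.00815256
  stratum E: (410/1660)²·(1 − 97/410)·11.9²/97 = 0.0679883
V_st = 0.394276
V_srs = (1 − 338/1660)·385.4/338 = 0.908068
deff = V_st / V_srs = 0.394276/0.908068 = 0.4342

deff ≈ 0.434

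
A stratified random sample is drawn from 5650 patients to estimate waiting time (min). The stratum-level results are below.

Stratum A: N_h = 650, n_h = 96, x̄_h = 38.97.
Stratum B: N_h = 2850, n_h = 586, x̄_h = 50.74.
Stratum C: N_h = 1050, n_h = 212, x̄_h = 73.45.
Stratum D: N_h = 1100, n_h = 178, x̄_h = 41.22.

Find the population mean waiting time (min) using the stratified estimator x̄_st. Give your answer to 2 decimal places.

x̄_st ≈ 51.75

N = Σ N_h = 5650. Stratum weights W_h = N_h/N.
x̄_st = (650·38.97 + 2850·50.74 + 1050·73.45 + 1100·41.22) / 5650 = 51.7529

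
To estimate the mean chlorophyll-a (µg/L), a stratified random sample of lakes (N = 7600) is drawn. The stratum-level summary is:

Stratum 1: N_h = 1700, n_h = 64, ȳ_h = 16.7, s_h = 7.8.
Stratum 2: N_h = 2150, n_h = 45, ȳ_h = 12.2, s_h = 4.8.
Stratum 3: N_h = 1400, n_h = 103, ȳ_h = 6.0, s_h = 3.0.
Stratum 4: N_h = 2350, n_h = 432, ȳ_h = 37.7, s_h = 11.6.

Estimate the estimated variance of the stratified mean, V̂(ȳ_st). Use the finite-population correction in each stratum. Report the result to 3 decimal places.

V̂(ȳ_st) = Σ W_h² (1 − n_h/N_h) s_h²/n_h, with W_h = N_h/N and N = 7600:
  stratum 1: (1700/7600)²·(1 − 64/1700)·7.8²/64 = 0.0457735
  stratum 2: (2150/7600)²·(1 − 45/2150)·4.8²/45 = 0.0401175
  stratum 3: (1400/7600)²·(1 − 103/1400)·3.0²/103 = 0.00274692
  stratum 4: (2350/7600)²·(1 − 432/2350)·11.6²/432 = 0.0243064
V̂(ȳ_st) = 0.112944

V̂(ȳ_st) ≈ 0.113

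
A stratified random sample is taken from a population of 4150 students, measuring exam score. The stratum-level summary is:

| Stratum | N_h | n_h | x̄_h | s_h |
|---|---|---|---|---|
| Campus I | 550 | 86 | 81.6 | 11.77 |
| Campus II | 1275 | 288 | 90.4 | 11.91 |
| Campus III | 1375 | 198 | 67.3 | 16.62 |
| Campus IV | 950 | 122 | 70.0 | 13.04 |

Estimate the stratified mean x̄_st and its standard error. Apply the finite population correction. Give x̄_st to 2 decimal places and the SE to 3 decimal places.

x̄_st = Σ W_h x̄_h = (550·81.6 + 1275·90.4 + 1375·67.3 + 950·70.0)/4150 = 76.91024
V̂(x̄_st) = Σ W_h² (1 − n_h/N_h) s_h²/n_h, with W_h = N_h/N and N = 4150:
  stratum Campus I: (550/4150)²·(1 − 86/550)·11.77²/86 = 0.0238693
  stratum Campus II: (1275/4150)²·(1 − 288/1275)·11.91²/288 = 0.0359884
  stratum Campus III: (1375/4150)²·(1 − 198/1375)·16.62²/198 = 0.131093
  stratum Campus IV: (950/4150)²·(1 − 122/950)·13.04²/122 = 0.063658
V̂(x̄_st) = 0.254609
SE(x̄_st) = √0.254609 = 0.504588

x̄_st ≈ 76.91, SE ≈ 0.505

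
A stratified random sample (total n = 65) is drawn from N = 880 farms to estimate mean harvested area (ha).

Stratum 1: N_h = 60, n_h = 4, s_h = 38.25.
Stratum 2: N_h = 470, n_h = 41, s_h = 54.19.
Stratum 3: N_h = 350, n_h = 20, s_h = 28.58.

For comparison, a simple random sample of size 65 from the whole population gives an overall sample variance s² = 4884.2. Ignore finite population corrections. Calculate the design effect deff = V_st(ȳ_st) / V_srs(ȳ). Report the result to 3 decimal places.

V̂(ȳ_st) = Σ W_h² s_h²/n_h, with W_h = N_h/N and N = 880:
  stratum 1: (60/880)²·38.25²/4 = 1.70036
  stratum 2: (470/880)²·54.19²/41 = 20.4308
  stratum 3: (350/880)²·28.58²/20 = 6.46049
V_st = 28.5916
V_srs = s²/n = 4884.2/65 = 75.1415
deff = V_st / V_srs = 28.5916/75.1415 = 0.3805

deff ≈ 0.381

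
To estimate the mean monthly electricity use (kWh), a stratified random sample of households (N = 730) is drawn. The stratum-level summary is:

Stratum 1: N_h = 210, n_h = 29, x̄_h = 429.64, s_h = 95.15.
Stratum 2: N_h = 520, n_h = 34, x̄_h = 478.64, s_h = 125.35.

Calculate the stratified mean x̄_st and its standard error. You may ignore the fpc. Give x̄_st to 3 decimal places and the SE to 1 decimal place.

x̄_st ≈ 464.544, SE ≈ 16.1

x̄_st = Σ W_h x̄_h = (210·429.64 + 520·478.64)/730 = 464.54411
V̂(x̄_st) = Σ W_h² s_h²/n_h, with W_h = N_h/N and N = 730:
  stratum 1: (210/730)²·95.15²/29 = 25.8352
  stratum 2: (520/730)²·125.35²/34 = 234.493
V̂(x̄_st) = 260.329
SE(x̄_st) = √260.329 = 16.1347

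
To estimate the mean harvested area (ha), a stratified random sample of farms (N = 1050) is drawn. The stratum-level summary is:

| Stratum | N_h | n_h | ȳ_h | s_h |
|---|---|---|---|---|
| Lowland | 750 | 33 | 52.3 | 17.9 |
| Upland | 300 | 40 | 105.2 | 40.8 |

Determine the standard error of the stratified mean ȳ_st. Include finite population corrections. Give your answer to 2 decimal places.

V̂(ȳ_st) = Σ W_h² (1 − n_h/N_h) s_h²/n_h, with W_h = N_h/N and N = 1050:
  stratum Lowland: (750/1050)²·(1 − 33/750)·17.9²/33 = 4.73581
  stratum Upland: (300/1050)²·(1 − 40/300)·40.8²/40 = 2.94426
V̂(ȳ_st) = 7.68007
SE(ȳ_st) = √7.68007 = 2.77129

SE(ȳ_st) ≈ 2.77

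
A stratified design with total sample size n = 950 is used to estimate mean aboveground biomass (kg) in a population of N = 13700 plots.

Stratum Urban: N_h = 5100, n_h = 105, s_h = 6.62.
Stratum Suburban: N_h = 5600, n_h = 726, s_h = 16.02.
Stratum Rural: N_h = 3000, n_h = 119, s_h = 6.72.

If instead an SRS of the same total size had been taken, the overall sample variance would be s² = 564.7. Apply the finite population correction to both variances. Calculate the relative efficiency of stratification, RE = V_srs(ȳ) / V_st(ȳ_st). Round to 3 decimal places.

RE ≈ 4.407

V̂(ȳ_st) = Σ W_h² (1 − n_h/N_h) s_h²/n_h, with W_h = N_h/N and N = 13700:
  stratum Urban: (5100/13700)²·(1 − 105/5100)·6.62²/105 = 0.0566489
  stratum Suburban: (5600/13700)²·(1 − 726/5600)·16.02²/726 = 0.0514068
  stratum Rural: (3000/13700)²·(1 − 119/3000)·6.72²/119 = 0.0174749
V_st = 0.125531
V_srs = (1 − 950/13700)·564.7/950 = 0.553202
Relative efficiency = V_srs / V_st = 0.553202/0.125531 = 4.4069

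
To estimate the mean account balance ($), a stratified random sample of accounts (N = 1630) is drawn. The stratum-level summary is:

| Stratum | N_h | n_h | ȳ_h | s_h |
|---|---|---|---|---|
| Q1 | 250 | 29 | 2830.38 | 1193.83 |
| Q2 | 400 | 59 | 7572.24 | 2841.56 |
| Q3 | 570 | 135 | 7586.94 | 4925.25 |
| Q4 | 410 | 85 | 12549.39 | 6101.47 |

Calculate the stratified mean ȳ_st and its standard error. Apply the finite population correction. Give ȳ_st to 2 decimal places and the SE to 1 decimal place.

ȳ_st ≈ 8102.02, SE ≈ 216.3

ȳ_st = Σ W_h ȳ_h = (250·2830.38 + 400·7572.24 + 570·7586.94 + 410·12549.39)/1630 = 8102.02252
V̂(ȳ_st) = Σ W_h² (1 − n_h/N_h) s_h²/n_h, with W_h = N_h/N and N = 1630:
  stratum Q1: (250/1630)²·(1 − 29/250)·1193.83²/29 = 1021.98
  stratum Q2: (400/1630)²·(1 − 59/400)·2841.56²/59 = 7025.88
  stratum Q3: (570/1630)²·(1 − 135/570)·4925.25²/135 = 16769.2
  stratum Q4: (410/1630)²·(1 − 85/410)·6101.47²/85 = 21965.5
V̂(ȳ_st) = 46782.6
SE(ȳ_st) = √46782.6 = 216.293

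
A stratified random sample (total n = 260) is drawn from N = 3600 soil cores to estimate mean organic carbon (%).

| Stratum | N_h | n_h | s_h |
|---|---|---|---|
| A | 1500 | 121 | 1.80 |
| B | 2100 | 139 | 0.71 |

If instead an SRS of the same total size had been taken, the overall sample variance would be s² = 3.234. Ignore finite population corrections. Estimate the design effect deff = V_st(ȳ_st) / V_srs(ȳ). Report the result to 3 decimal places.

deff ≈ 0.473

V̂(ȳ_st) = Σ W_h² s_h²/n_h, with W_h = N_h/N and N = 3600:
  stratum A: (1500/3600)²·1.80²/121 = 0.00464876
  stratum B: (2100/3600)²·0.71²/139 = 0.00123406
V_st = 0.00588282
V_srs = s²/n = 3.234/260 = 0.0124385
deff = V_st / V_srs = 0.00588282/0.0124385 = 0.4730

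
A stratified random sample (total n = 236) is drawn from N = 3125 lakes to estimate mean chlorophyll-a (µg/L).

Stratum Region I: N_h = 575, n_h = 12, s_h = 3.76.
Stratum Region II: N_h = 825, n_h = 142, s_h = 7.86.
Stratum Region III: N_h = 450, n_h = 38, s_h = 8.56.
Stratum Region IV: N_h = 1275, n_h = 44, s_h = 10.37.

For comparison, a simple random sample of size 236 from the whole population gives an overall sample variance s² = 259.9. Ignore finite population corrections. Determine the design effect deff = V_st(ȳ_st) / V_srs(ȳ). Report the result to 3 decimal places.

deff ≈ 0.469

V̂(ȳ_st) = Σ W_h² s_h²/n_h, with W_h = N_h/N and N = 3125:
  stratum Region I: (575/3125)²·3.76²/12 = 0.0398869
  stratum Region II: (825/3125)²·7.86²/142 = 0.0303225
  stratum Region III: (450/3125)²·8.56²/38 = 0.0399842
  stratum Region IV: (1275/3125)²·10.37²/44 = 0.406841
V_st = 0.517035
V_srs = s²/n = 259.9/236 = 1.10127
deff = V_st / V_srs = 0.517035/1.10127 = 0.4695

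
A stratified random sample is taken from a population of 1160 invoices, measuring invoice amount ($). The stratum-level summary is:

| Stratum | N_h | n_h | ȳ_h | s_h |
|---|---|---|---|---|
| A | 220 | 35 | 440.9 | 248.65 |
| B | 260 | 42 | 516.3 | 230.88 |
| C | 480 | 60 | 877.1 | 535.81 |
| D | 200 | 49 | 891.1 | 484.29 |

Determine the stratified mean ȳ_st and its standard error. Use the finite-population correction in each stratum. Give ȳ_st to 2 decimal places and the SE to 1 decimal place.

ȳ_st ≈ 715.92, SE ≈ 30.5

ȳ_st = Σ W_h ȳ_h = (220·440.9 + 260·516.3 + 480·877.1 + 200·891.1)/1160 = 715.91724
V̂(ȳ_st) = Σ W_h² (1 − n_h/N_h) s_h²/n_h, with W_h = N_h/N and N = 1160:
  stratum A: (220/1160)²·(1 − 35/220)·248.65²/35 = 53.4303
  stratum B: (260/1160)²·(1 − 42/260)·230.88²/42 = 53.461
  stratum C: (480/1160)²·(1 − 60/480)·535.81²/60 = 716.877
  stratum D: (200/1160)²·(1 − 49/200)·484.29²/49 = 107.425
V̂(ȳ_st) = 931.194
SE(ȳ_st) = √931.194 = 30.5155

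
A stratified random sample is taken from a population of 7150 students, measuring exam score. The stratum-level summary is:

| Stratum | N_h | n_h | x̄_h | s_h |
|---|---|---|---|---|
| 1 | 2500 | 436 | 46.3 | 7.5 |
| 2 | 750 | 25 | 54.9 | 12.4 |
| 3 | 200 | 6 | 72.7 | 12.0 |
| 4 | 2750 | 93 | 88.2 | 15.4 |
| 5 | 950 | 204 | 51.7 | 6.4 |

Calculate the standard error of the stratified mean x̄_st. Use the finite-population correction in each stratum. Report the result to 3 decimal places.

V̂(x̄_st) = Σ W_h² (1 − n_h/N_h) s_h²/n_h, with W_h = N_h/N and N = 7150:
  stratum 1: (2500/7150)²·(1 − 436/2500)·7.5²/436 = 0.0130219
  stratum 2: (750/7150)²·(1 − 25/750)·12.4²/25 = 0.065417
  stratum 3: (200/7150)²·(1 − 6/200)·12.0²/6 = 0.0182151
  stratum 4: (2750/7150)²·(1 − 93/2750)·15.4²/93 = 0.364477
  stratum 5: (950/7150)²·(1 − 204/950)·6.4²/204 = 0.00278343
V̂(x̄_st) = 0.463915
SE(x̄_st) = √0.463915 = 0.681113

SE(x̄_st) ≈ 0.681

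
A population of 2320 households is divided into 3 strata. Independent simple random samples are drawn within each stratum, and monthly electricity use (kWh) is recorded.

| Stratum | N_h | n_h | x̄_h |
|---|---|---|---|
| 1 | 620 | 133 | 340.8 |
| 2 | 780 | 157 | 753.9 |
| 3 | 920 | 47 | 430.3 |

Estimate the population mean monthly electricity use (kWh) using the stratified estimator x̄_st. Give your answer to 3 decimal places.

N = Σ N_h = 2320. Stratum weights W_h = N_h/N.
x̄_st = (620·340.8 + 780·753.9 + 920·430.3) / 2320 = 515.17845

x̄_st ≈ 515.178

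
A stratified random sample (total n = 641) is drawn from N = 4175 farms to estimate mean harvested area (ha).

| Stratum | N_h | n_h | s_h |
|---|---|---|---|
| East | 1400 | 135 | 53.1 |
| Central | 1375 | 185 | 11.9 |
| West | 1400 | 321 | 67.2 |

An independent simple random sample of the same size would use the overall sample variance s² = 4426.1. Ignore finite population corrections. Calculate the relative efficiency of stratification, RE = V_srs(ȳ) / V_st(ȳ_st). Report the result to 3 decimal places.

RE ≈ 1.720

V̂(ȳ_st) = Σ W_h² s_h²/n_h, with W_h = N_h/N and N = 4175:
  stratum East: (1400/4175)²·53.1²/135 = 2.34854
  stratum Central: (1375/4175)²·11.9²/185 = 0.0830261
  stratum West: (1400/4175)²·67.2²/321 = 1.58189
V_st = 4.01346
V_srs = s²/n = 4426.1/641 = 6.90499
Relative efficiency = V_srs / V_st = 6.90499/4.01346 = 1.7205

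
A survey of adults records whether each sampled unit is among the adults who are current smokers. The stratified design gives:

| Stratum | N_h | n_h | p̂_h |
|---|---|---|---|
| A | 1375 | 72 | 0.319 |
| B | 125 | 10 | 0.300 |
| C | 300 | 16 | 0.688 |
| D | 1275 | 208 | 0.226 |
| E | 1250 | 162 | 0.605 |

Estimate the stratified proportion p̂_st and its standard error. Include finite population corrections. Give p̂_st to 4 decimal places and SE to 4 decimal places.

N = 4325; stratum weights W_h = N_h/N.
p̂_st = Σ W_h p̂_h = (1375·0.319 + 125·0.300 + 300·0.688 + 1275·0.226 + 1250·0.605)/4325 = 0.39929
V̂(p̂_st) = Σ W_h² (1 − n_h/N_h) p̂_h(1−p̂_h)/(n_h−1):
  stratum A: (1375/4325)²·(1 − 72/1375)·0.319·0.681/71 = 0.000293059
  stratum B: (125/4325)²·(1 − 10/125)·0.300·0.700/9 = 1.79313e-05
  stratum C: (300/4325)²·(1 − 16/300)·0.688·0.312/15 = 6.51807e-05
  stratum D: (1275/4325)²·(1 − 208/1275)·0.226·0.774/207 = 6.14584e-05
  stratum E: (1250/4325)²·(1 − 162/1250)·0.605·0.395/161 = 0.000107918
V̂(p̂_st) = 0.000545547; SE = √V̂ = 0.0233569

p̂_st ≈ 0.3993, SE ≈ 0.0234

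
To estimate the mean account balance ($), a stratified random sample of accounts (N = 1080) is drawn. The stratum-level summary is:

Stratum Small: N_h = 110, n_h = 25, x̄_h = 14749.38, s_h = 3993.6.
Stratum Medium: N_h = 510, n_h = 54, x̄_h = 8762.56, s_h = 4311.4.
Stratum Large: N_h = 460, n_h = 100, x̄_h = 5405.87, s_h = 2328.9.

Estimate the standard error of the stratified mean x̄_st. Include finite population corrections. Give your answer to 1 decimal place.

V̂(x̄_st) = Σ W_h² (1 − n_h/N_h) s_h²/n_h, with W_h = N_h/N and N = 1080:
  stratum Small: (110/1080)²·(1 − 25/110)·3993.6²/25 = 5113.91
  stratum Medium: (510/1080)²·(1 − 54/510)·4311.4²/54 = 68632.6
  stratum Large: (460/1080)²·(1 − 100/460)·2328.9²/100 = 7700.42
V̂(x̄_st) = 81446.9
SE(x̄_st) = √81446.9 = 285.389

SE(x̄_st) ≈ 285.4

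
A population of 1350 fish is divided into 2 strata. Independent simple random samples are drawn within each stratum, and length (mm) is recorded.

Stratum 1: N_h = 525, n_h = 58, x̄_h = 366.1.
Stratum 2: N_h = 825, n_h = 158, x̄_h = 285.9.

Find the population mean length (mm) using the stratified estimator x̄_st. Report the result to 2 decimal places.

x̄_st ≈ 317.09

N = Σ N_h = 1350. Stratum weights W_h = N_h/N.
x̄_st = (525·366.1 + 825·285.9) / 1350 = 317.0889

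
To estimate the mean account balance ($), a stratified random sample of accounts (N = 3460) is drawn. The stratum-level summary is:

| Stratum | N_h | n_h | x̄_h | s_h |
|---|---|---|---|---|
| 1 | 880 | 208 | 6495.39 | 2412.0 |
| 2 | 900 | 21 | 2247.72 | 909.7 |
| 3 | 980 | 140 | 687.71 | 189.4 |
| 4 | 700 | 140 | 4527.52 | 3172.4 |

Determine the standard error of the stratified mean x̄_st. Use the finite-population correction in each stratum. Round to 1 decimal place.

V̂(x̄_st) = Σ W_h² (1 − n_h/N_h) s_h²/n_h, with W_h = N_h/N and N = 3460:
  stratum 1: (880/3460)²·(1 − 208/880)·2412.0²/208 = 1381.63
  stratum 2: (900/3460)²·(1 − 21/900)·909.7²/21 = 2604.09
  stratum 3: (980/3460)²·(1 − 140/980)·189.4²/140 = 17.6192
  stratum 4: (700/3460)²·(1 − 140/700)·3172.4²/140 = 2353.87
V̂(x̄_st) = 6357.2
SE(x̄_st) = √6357.2 = 79.7321

SE(x̄_st) ≈ 79.7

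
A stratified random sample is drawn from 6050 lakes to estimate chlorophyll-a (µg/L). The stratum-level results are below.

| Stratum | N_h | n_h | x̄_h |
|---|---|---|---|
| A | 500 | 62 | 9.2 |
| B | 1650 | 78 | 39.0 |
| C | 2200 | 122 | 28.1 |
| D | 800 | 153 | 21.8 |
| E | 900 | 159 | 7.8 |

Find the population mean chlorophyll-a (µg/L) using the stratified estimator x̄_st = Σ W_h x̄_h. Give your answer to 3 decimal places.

N = Σ N_h = 6050. Stratum weights W_h = N_h/N.
x̄_st = (500·9.2 + 1650·39.0 + 2200·28.1 + 800·21.8 + 900·7.8) / 6050 = 25.65785

x̄_st ≈ 25.658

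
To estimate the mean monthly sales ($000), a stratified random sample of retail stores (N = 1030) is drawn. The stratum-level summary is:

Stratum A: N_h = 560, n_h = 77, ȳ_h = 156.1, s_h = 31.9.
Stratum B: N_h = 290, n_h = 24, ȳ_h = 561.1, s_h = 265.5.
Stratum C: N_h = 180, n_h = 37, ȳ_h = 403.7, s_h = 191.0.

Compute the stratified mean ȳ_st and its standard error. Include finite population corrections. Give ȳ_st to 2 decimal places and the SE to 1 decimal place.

ȳ_st ≈ 313.40, SE ≈ 15.5

ȳ_st = Σ W_h ȳ_h = (560·156.1 + 290·561.1 + 180·403.7)/1030 = 313.39903
V̂(ȳ_st) = Σ W_h² (1 − n_h/N_h) s_h²/n_h, with W_h = N_h/N and N = 1030:
  stratum A: (560/1030)²·(1 − 77/560)·31.9²/77 = 3.36939
  stratum B: (290/1030)²·(1 − 24/290)·265.5²/24 = 213.562
  stratum C: (180/1030)²·(1 − 37/180)·191.0²/37 = 23.9221
V̂(ȳ_st) = 240.853
SE(ȳ_st) = √240.853 = 15.5194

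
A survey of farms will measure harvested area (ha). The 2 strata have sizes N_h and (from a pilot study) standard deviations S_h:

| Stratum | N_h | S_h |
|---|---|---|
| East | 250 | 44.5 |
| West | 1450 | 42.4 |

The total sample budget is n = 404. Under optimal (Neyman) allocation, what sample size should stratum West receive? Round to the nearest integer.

Neyman allocation: n_h = n · N_h S_h / Σ N_i S_i, with n = 404.
  stratum East: N_h·S_h = 250·44.5 = 11125.00
  stratum West: N_h·S_h = 1450·42.4 = 61480.00
Σ N_h S_h = 72605.00
n for stratum West = 404·61480.00/72605.00 = 342.097 → 342

342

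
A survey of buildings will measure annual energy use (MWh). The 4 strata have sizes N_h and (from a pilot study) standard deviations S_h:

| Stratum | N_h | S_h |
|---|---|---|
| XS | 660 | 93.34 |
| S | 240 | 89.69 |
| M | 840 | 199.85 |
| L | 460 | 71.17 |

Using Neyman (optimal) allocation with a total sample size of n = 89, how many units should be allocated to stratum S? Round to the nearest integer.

Neyman allocation: n_h = n · N_h S_h / Σ N_i S_i, with n = 89.
  stratum XS: N_h·S_h = 660·93.34 = 61604.40
  stratum S: N_h·S_h = 240·89.69 = 21525.60
  stratum M: N_h·S_h = 840·199.85 = 167874.00
  stratum L: N_h·S_h = 460·71.17 = 32738.20
Σ N_h S_h = 283742.20
n for stratum S = 89·21525.60/283742.20 = 6.752 → 7

7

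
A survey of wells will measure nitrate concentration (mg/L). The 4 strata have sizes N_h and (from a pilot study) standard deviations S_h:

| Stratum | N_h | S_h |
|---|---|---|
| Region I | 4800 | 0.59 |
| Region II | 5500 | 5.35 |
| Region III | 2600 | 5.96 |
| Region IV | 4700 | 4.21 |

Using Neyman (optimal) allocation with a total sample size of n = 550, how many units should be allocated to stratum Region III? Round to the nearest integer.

126

Neyman allocation: n_h = n · N_h S_h / Σ N_i S_i, with n = 550.
  stratum Region I: N_h·S_h = 4800·0.59 = 2832.00
  stratum Region II: N_h·S_h = 5500·5.35 = 29425.00
  stratum Region III: N_h·S_h = 2600·5.96 = 15496.00
  stratum Region IV: N_h·S_h = 4700·4.21 = 19787.00
Σ N_h S_h = 67540.00
n for stratum Region III = 550·15496.00/67540.00 = 126.189 → 126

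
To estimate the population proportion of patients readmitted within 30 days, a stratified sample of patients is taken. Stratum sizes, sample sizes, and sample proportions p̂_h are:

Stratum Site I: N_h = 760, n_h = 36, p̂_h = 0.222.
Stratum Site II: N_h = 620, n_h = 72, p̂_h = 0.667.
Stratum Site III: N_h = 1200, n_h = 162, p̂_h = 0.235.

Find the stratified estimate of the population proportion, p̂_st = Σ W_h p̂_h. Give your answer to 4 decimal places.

N = 2580; stratum weights W_h = N_h/N.
p̂_st = Σ W_h p̂_h = (760·0.222 + 620·0.667 + 1200·0.235)/2580 = 0.33498

p̂_st ≈ 0.3350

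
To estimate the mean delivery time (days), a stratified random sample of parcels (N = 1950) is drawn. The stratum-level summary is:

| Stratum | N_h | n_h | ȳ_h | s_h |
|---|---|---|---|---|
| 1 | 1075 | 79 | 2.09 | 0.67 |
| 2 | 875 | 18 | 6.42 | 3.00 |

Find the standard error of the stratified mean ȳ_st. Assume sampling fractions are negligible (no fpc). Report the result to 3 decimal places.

SE(ȳ_st) ≈ 0.320

V̂(ȳ_st) = Σ W_h² s_h²/n_h, with W_h = N_h/N and N = 1950:
  stratum 1: (1075/1950)²·0.67²/79 = 0.00172691
  stratum 2: (875/1950)²·3.00²/18 = 0.100674
V̂(ȳ_st) = 0.102401
SE(ȳ_st) = √0.102401 = 0.320001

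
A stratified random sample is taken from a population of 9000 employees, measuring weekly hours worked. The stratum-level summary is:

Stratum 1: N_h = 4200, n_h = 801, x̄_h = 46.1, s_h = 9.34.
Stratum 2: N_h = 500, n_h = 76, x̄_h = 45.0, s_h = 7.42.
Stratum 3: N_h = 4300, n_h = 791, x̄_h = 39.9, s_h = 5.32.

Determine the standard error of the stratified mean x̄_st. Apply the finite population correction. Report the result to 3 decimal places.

V̂(x̄_st) = Σ W_h² (1 − n_h/N_h) s_h²/n_h, with W_h = N_h/N and N = 9000:
  stratum 1: (4200/9000)²·(1 − 801/4200)·9.34²/801 = 0.0191945
  stratum 2: (500/9000)²·(1 − 76/500)·7.42²/76 = 0.00189603
  stratum 3: (4300/9000)²·(1 − 791/4300)·5.32²/791 = 0.00666521
V̂(x̄_st) = 0.0277557
SE(x̄_st) = √0.0277557 = 0.166601

SE(x̄_st) ≈ 0.167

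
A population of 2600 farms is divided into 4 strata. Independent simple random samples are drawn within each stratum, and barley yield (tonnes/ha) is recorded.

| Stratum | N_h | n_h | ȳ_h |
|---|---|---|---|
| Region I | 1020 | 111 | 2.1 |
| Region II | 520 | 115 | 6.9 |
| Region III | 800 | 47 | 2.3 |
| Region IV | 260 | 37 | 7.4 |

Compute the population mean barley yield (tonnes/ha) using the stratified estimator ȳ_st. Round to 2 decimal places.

ȳ_st ≈ 3.65

N = Σ N_h = 2600. Stratum weights W_h = N_h/N.
ȳ_st = (1020·2.1 + 520·6.9 + 800·2.3 + 260·7.4) / 2600 = 3.6515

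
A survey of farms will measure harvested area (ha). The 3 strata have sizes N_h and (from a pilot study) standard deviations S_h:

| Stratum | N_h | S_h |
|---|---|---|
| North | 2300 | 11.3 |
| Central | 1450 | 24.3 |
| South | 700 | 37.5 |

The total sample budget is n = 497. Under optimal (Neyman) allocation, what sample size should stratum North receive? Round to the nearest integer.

148

Neyman allocation: n_h = n · N_h S_h / Σ N_i S_i, with n = 497.
  stratum North: N_h·S_h = 2300·11.3 = 25990.00
  stratum Central: N_h·S_h = 1450·24.3 = 35235.00
  stratum South: N_h·S_h = 700·37.5 = 26250.00
Σ N_h S_h = 87475.00
n for stratum North = 497·25990.00/87475.00 = 147.665 → 148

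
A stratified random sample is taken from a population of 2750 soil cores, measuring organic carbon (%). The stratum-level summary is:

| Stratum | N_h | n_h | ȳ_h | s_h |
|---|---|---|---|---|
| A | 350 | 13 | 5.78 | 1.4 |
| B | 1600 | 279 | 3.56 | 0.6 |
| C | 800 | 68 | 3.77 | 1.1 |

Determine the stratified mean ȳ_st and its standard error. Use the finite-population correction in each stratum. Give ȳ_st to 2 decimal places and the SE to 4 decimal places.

ȳ_st = Σ W_h ȳ_h = (350·5.78 + 1600·3.56 + 800·3.77)/2750 = 3.90364
V̂(ȳ_st) = Σ W_h² (1 − n_h/N_h) s_h²/n_h, with W_h = N_h/N and N = 2750:
  stratum A: (350/2750)²·(1 − 13/350)·1.4²/13 = 0.0023515
  stratum B: (1600/2750)²·(1 − 279/1600)·0.6²/279 = 0.000360625
  stratum C: (800/2750)²·(1 − 68/800)·1.1²/68 = 0.00137788
V̂(ȳ_st) = 0.00409001
SE(ȳ_st) = √0.00409001 = 0.0639532

ȳ_st ≈ 3.90, SE ≈ 0.0640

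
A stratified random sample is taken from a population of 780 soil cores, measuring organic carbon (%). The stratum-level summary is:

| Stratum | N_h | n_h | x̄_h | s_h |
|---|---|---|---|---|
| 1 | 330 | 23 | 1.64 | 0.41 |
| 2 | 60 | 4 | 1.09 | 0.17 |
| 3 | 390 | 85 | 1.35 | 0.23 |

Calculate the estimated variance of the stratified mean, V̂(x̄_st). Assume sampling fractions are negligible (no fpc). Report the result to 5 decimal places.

V̂(x̄_st) = Σ W_h² s_h²/n_h, with W_h = N_h/N and N = 780:
  stratum 1: (330/780)²·0.41²/23 = 0.00130821
  stratum 2: (60/780)²·0.17²/4 = 4.27515e-05
  stratum 3: (390/780)²·0.23²/85 = 0.000155588
V̂(x̄_st) = 0.00150655

V̂(x̄_st) ≈ 0.00151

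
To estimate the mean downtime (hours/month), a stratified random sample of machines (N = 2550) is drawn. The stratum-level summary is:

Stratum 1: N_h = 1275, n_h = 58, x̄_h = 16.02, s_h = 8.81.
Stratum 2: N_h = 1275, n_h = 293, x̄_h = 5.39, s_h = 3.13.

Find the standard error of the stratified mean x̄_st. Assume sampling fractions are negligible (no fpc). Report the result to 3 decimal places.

SE(x̄_st) ≈ 0.586

V̂(x̄_st) = Σ W_h² s_h²/n_h, with W_h = N_h/N and N = 2550:
  stratum 1: (1275/2550)²·8.81²/58 = 0.334552
  stratum 2: (1275/2550)²·3.13²/293 = 0.00835913
V̂(x̄_st) = 0.342911
SE(x̄_st) = √0.342911 = 0.585586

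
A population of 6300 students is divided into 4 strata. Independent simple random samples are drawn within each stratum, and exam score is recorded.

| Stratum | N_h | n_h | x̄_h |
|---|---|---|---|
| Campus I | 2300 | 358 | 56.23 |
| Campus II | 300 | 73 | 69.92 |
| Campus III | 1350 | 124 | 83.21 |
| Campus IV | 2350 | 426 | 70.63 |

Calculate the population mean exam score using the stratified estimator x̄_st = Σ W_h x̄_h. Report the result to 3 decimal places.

N = Σ N_h = 6300. Stratum weights W_h = N_h/N.
x̄_st = (2300·56.23 + 300·69.92 + 1350·83.21 + 2350·70.63) / 6300 = 68.03476

x̄_st ≈ 68.035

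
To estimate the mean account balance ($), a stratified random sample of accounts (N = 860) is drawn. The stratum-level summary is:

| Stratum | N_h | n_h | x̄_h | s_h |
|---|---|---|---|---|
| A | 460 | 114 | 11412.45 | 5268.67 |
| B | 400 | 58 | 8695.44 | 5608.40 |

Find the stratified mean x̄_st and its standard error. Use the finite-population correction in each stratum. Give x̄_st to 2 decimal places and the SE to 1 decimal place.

x̄_st = Σ W_h x̄_h = (460·11412.45 + 400·8695.44)/860 = 10148.72442
V̂(x̄_st) = Σ W_h² (1 − n_h/N_h) s_h²/n_h, with W_h = N_h/N and N = 860:
  stratum A: (460/860)²·(1 − 114/460)·5268.67²/114 = 52400.3
  stratum B: (400/860)²·(1 − 58/400)·5608.40²/58 = 100309
V̂(x̄_st) = 152709
SE(x̄_st) = √152709 = 390.78

x̄_st ≈ 10148.72, SE ≈ 390.8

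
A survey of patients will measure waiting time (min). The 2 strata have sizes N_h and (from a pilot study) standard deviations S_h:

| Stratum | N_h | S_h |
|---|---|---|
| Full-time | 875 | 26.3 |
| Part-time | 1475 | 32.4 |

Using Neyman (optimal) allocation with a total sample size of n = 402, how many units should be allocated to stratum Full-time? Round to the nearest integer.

131

Neyman allocation: n_h = n · N_h S_h / Σ N_i S_i, with n = 402.
  stratum Full-time: N_h·S_h = 875·26.3 = 23012.50
  stratum Part-time: N_h·S_h = 1475·32.4 = 47790.00
Σ N_h S_h = 70802.50
n for stratum Full-time = 402·23012.50/70802.50 = 130.660 → 131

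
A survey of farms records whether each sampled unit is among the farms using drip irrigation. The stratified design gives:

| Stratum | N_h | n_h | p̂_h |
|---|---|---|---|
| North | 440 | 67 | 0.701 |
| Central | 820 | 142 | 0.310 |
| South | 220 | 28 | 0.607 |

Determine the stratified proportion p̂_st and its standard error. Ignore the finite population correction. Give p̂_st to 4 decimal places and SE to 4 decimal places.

N = 1480; stratum weights W_h = N_h/N.
p̂_st = Σ W_h p̂_h = (440·0.701 + 820·0.310 + 220·0.607)/1480 = 0.47039
V̂(p̂_st) = Σ W_h² p̂_h(1−p̂_h)/(n_h−1):
  stratum North: (440/1480)²·0.701·0.299/66 = 0.00028069
  stratum Central: (820/1480)²·0.310·0.690/141 = 0.000465689
  stratum South: (220/1480)²·0.607·0.393/27 = 0.000195227
V̂(p̂_st) = 0.000941606; SE = √V̂ = 0.0306856

p̂_st ≈ 0.4704, SE ≈ 0.0307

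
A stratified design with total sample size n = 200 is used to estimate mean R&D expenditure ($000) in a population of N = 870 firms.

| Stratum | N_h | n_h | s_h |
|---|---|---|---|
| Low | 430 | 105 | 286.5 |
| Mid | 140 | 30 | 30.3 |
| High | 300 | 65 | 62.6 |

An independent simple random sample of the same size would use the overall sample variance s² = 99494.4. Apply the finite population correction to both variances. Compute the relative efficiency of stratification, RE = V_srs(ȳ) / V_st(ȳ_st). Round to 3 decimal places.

V̂(ȳ_st) = Σ W_h² (1 − n_h/N_h) s_h²/n_h, with W_h = N_h/N and N = 870:
  stratum Low: (430/870)²·(1 − 105/430)·286.5²/105 = 144.336
  stratum Mid: (140/870)²·(1 − 30/140)·30.3²/30 = 0.622653
  stratum High: (300/870)²·(1 − 65/300)·62.6²/65 = 5.61547
V_st = 150.574
V_srs = (1 − 200/870)·99494.4/200 = 383.111
Relative efficiency = V_srs / V_st = 383.111/150.574 = 2.5443

RE ≈ 2.544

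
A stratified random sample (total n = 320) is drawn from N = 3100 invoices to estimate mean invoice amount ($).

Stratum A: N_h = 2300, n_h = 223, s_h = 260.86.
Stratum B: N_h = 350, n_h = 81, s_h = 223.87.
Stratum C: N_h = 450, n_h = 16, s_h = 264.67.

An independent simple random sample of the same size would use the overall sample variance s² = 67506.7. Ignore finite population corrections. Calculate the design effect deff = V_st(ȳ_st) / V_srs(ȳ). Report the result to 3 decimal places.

V̂(ȳ_st) = Σ W_h² s_h²/n_h, with W_h = N_h/N and N = 3100:
  stratum A: (2300/3100)²·260.86²/223 = 167.974
  stratum B: (350/3100)²·223.87²/81 = 7.88714
  stratum C: (450/3100)²·264.67²/16 = 92.2553
V_st = 268.117
V_srs = s²/n = 67506.7/320 = 210.958
deff = V_st / V_srs = 268.117/210.958 = 1.2709

deff ≈ 1.271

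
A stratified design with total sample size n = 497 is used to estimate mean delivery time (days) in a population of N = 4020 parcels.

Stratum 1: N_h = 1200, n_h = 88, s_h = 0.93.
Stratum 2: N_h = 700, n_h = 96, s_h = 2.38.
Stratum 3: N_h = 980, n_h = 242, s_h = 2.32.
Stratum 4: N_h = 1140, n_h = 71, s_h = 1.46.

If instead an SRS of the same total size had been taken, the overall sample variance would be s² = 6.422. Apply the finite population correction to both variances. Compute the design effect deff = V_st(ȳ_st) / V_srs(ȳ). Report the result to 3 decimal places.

deff ≈ 0.496

V̂(ȳ_st) = Σ W_h² (1 − n_h/N_h) s_h²/n_h, with W_h = N_h/N and N = 4020:
  stratum 1: (1200/4020)²·(1 − 88/1200)·0.93²/88 = 0.000811553
  stratum 2: (700/4020)²·(1 − 96/700)·2.38²/96 = 0.00154371
  stratum 3: (980/4020)²·(1 − 242/980)·2.32²/242 = 0.000995385
  stratum 4: (1140/4020)²·(1 − 71/1140)·1.46²/71 = 0.00226401
V_st = 0.00561465
V_srs = (1 − 497/4020)·6.422/497 = 0.011324
deff = V_st / V_srs = 0.00561465/0.011324 = 0.4958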